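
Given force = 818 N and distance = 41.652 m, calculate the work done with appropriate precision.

3.41 × 10^4 J

work done = 818 N × 41.652 m = 34071.336 J.
818 has 3 significant figures; 41.652 has 5.
Division/multiplication keeps the fewest: 3 significant figures.
Rounded: 3.41 × 10^4 J.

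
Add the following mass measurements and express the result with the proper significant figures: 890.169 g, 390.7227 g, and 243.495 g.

890.169 g + 390.7227 g + 243.495 g = 1524.3867 g.
Addition/subtraction keeps the fewest decimal places: 890.169 → 3 decimal places, 390.7227 → 4 decimal places, 243.495 → 3 decimal places; limit is 3.
Rounded to 3 decimal places: 1.524387 × 10^3 g.

1.524387 × 10^3 g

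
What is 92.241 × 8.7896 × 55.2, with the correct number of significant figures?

4.48 × 10⁴

92.241 × 8.7896 × 55.2 = 44754.0344467…
Multiplication/division keeps the fewest significant figures: 92.241 → 5 s.f., 8.7896 → 5 s.f., 55.2 → 3 s.f.; limit is 3.
Rounded to 3 significant figures: 4.48 × 10⁴.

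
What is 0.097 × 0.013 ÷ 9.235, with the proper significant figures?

1.4 × 10^-4

0.097 × 0.013 ÷ 9.235 = 0.000136545749865…
Multiplication/division keeps the fewest significant figures: 0.097 → 2 s.f., 0.013 → 2 s.f., 9.235 → 4 s.f.; limit is 2.
Rounded to 2 significant figures: 1.4 × 10^-4.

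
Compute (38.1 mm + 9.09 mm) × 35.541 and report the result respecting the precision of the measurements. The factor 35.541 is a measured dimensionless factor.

1.68 × 10^3 mm

38.1 mm + 9.09 mm = 47.19 mm; the sum is limited to 1 decimal place (3 s.f.).
Carrying full precision, 47.19 × 35.541 = 1677.17979 mm; 35.541 has 5 s.f., so the result keeps min(3, 5) = 3 s.f.
Rounded to 3 significant figures: 1.68 × 10^3 mm.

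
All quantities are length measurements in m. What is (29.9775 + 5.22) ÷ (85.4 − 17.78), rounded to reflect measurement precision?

29.9775 + 5.22 = 35.1975, limited to 2 d.p. → 4 s.f.; 85.4 − 17.78 = 67.62, limited to 1 d.p. → 3 s.f.
Carrying full precision, 35.1975 ÷ 67.62 = 0.520519077196…; keep min(4, 3) = 3 s.f.
Rounded to 3 significant figures: 0.521.

0.521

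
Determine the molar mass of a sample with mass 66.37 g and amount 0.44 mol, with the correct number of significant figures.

molar mass = 66.37 g ÷ 0.44 mol = 150.840909091… g/mol.
66.37 has 4 significant figures; 0.44 has 2.
Division/multiplication keeps the fewest: 2 significant figures.
Rounded: 1.5 × 10^2 g/mol.

1.5 × 10^2 g/mol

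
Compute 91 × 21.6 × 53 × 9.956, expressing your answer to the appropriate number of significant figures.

91 × 21.6 × 53 × 9.956 = 1037184.2208
Multiplication/division keeps the fewest significant figures: 91 → 2 s.f., 21.6 → 3 s.f., 53 → 2 s.f., 9.956 → 4 s.f.; limit is 2.
Rounded to 2 significant figures: 1.0 × 10⁶.

1.0 × 10⁶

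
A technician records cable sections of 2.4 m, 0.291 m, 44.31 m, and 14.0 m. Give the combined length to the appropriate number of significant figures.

61.0 m

2.4 m + 0.291 m + 44.31 m + 14.0 m = 61.001 m.
Addition/subtraction keeps the fewest decimal places: 2.4 → 1 decimal place, 0.291 → 3 decimal places, 44.31 → 2 decimal places, 14.0 → 1 decimal place; limit is 1.
Rounded to 1 decimal place: 61.0 m.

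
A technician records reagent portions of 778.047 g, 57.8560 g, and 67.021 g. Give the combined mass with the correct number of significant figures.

778.047 g + 57.8560 g + 67.021 g = 902.9240 g.
Addition/subtraction keeps the fewest decimal places: 778.047 → 3 decimal places, 57.8560 → 4 decimal places, 67.021 → 3 decimal places; limit is 3.
Rounded to 3 decimal places: 9.02924 × 10² g.

9.02924 × 10² g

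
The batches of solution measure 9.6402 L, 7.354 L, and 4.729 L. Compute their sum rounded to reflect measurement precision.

9.6402 L + 7.354 L + 4.729 L = 21.7232 L.
Addition/subtraction keeps the fewest decimal places: 9.6402 → 4 decimal places, 7.354 → 3 decimal places, 4.729 → 3 decimal places; limit is 3.
Rounded to 3 decimal places: 21.723 L.

21.723 L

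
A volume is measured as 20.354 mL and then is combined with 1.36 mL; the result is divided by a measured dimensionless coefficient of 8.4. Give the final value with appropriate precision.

2.6 mL

20.354 mL + 1.36 mL = 21.714 mL; the sum is limited to 2 decimal places (4 s.f.).
Carrying full precision, 21.714 ÷ 8.4 = 2.585 mL; 8.4 has 2 s.f., so the result keeps min(4, 2) = 2 s.f.
Rounded to 2 significant figures: 2.6 mL.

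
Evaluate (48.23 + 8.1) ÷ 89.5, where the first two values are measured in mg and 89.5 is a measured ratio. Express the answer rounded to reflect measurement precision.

0.629 mg

48.23 mg + 8.1 mg = 56.33 mg; the sum is limited to 1 decimal place (3 s.f.).
Carrying full precision, 56.33 ÷ 89.5 = 0.62938547486… mg; 89.5 has 3 s.f., so the result keeps min(3, 3) = 3 s.f.
Rounded to 3 significant figures: 0.629 mg.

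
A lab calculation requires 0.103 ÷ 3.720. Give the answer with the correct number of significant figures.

0.0277

0.103 ÷ 3.720 = 0.027688172043…
Multiplication/division keeps the fewest significant figures: 0.103 → 3 s.f., 3.720 → 4 s.f.; limit is 3.
Rounded to 3 significant figures: 0.0277.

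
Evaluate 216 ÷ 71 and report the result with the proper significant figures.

3.0

216 ÷ 71 = 3.04225352113…
Multiplication/division keeps the fewest significant figures: 216 → 3 s.f., 71 → 2 s.f.; limit is 2.
Rounded to 2 significant figures: 3.0.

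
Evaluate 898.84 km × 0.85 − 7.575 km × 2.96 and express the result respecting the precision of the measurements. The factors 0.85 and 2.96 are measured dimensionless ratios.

7.4 × 10² km

898.84 × 0.85 = 764.014 → 7.6 × 10² km (2 s.f., last digit at the 10^1 place).
7.575 × 2.96 = 22.422 → 22.4 km (3 s.f., last digit at the 10^-1 place).
Difference: 741.592 km; keep the coarser place, 10^1.
Result: 7.4 × 10² km.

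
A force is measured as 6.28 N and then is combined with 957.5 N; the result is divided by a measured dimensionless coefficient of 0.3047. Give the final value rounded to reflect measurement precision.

3163 N

6.28 N + 957.5 N = 963.78 N; the sum is limited to 1 decimal place (4 s.f.).
Carrying full precision, 963.78 ÷ 0.3047 = 3163.04561864… N; 0.3047 has 4 s.f., so the result keeps min(4, 4) = 4 s.f.
Rounded to 4 significant figures: 3163 N.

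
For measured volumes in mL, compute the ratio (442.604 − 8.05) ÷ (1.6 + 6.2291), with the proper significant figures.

56

442.604 − 8.05 = 434.554, limited to 2 d.p. → 5 s.f.; 1.6 + 6.2291 = 7.8291, limited to 1 d.p. → 2 s.f.
Carrying full precision, 434.554 ÷ 7.8291 = 55.5049750291…; keep min(5, 2) = 2 s.f.
Rounded to 2 significant figures: 56.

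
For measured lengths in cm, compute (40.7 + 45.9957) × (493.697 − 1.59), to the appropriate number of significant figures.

4.27 × 10⁴ cm²

40.7 + 45.9957 = 86.6957, limited to 1 d.p. → 3 s.f.; 493.697 − 1.59 = 492.107, limited to 2 d.p. → 5 s.f.
Carrying full precision, 86.6957 × 492.107 = 42663.5608399; keep min(3, 5) = 3 s.f.
Rounded to 3 significant figures: 4.27 × 10⁴ cm².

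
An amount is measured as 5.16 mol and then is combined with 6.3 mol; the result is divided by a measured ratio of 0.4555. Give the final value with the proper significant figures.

5.16 mol + 6.3 mol = 11.46 mol; the sum is limited to 1 decimal place (3 s.f.).
Carrying full precision, 11.46 ÷ 0.4555 = 25.1591657519… mol; 0.4555 has 4 s.f., so the result keeps min(3, 4) = 3 s.f.
Rounded to 3 significant figures: 25.2 mol.

25.2 mol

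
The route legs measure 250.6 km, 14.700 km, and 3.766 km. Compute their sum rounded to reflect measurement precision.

269.1 km

250.6 km + 14.700 km + 3.766 km = 269.066 km.
Addition/subtraction keeps the fewest decimal places: 250.6 → 1 decimal place, 14.700 → 3 decimal places, 3.766 → 3 decimal places; limit is 1.
Rounded to 1 decimal place: 269.1 km.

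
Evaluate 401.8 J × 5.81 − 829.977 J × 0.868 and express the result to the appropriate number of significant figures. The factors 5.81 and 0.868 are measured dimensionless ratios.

1.61 × 10³ J

401.8 × 5.81 = 2334.458 → 2.33 × 10³ J (3 s.f., last digit at the 10^1 place).
829.977 × 0.868 = 720.420036 → 720. J (3 s.f., last digit at the 10^0 place).
Difference: 1614.037964 J; keep the coarser place, 10^1.
Result: 1.61 × 10³ J.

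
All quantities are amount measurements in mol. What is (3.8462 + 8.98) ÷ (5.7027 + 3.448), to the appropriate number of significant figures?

1.402

3.8462 + 8.98 = 12.8262, limited to 2 d.p. → 4 s.f.; 5.7027 + 3.448 = 9.1507, limited to 3 d.p. → 4 s.f.
Carrying full precision, 12.8262 ÷ 9.1507 = 1.40166326073…; keep min(4, 4) = 4 s.f.
Rounded to 4 significant figures: 1.402.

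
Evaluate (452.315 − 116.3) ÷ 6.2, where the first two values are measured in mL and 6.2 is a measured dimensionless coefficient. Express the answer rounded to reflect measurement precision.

54 mL

452.315 mL − 116.3 mL = 336.015 mL; the difference is limited to 1 decimal place (4 s.f.).
Carrying full precision, 336.015 ÷ 6.2 = 54.1959677419… mL; 6.2 has 2 s.f., so the result keeps min(4, 2) = 2 s.f.
Rounded to 2 significant figures: 54 mL.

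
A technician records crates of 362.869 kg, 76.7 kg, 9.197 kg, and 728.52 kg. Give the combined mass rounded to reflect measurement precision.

1177.3 kg

362.869 kg + 76.7 kg + 9.197 kg + 728.52 kg = 1177.286 kg.
Addition/subtraction keeps the fewest decimal places: 362.869 → 3 decimal places, 76.7 → 1 decimal place, 9.197 → 3 decimal places, 728.52 → 2 decimal places; limit is 1.
Rounded to 1 decimal place: 1177.3 kg.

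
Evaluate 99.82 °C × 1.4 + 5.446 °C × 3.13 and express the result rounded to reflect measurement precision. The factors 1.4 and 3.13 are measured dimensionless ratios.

1.6 × 10^2 °C

99.82 × 1.4 = 139.748 → 1.4 × 10^2 °C (2 s.f., last digit at the 10^1 place).
5.446 × 3.13 = 17.04598 → 17.0 °C (3 s.f., last digit at the 10^-1 place).
Sum: 156.79398 °C; keep the coarser place, 10^1.
Result: 1.6 × 10^2 °C.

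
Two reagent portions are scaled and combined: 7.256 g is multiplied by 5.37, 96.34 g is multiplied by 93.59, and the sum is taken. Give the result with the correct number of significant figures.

9055 g

7.256 × 5.37 = 38.96472 → 39.0 g (3 s.f., last digit at the 10^-1 place).
96.34 × 93.59 = 9016.4606 → 9016 g (4 s.f., last digit at the 10^0 place).
Sum: 9055.42532 g; keep the coarser place, 10^0.
Result: 9055 g.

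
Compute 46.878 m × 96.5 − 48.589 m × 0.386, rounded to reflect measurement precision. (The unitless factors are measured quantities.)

4.50 × 10^3 m

46.878 × 96.5 = 4523.727 → 4.52 × 10^3 m (3 s.f., last digit at the 10^1 place).
48.589 × 0.386 = 18.755354 → 18.8 m (3 s.f., last digit at the 10^-1 place).
Difference: 4504.971646 m; keep the coarser place, 10^1.
Result: 4.50 × 10^3 m.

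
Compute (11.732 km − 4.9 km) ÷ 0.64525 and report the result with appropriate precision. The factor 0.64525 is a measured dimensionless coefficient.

11.732 km − 4.9 km = 6.832 km; the difference is limited to 1 decimal place (2 s.f.).
Carrying full precision, 6.832 ÷ 0.64525 = 10.5881441302… km; 0.64525 has 5 s.f., so the result keeps min(2, 5) = 2 s.f.
Rounded to 2 significant figures: 11 km.

11 km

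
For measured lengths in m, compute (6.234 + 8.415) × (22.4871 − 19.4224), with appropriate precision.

44.895 m²

6.234 + 8.415 = 14.649, limited to 3 d.p. → 5 s.f.; 22.4871 − 19.4224 = 3.0647, limited to 4 d.p. → 5 s.f.
Carrying full precision, 14.649 × 3.0647 = 44.8947903; keep min(5, 5) = 5 s.f.
Rounded to 5 significant figures: 44.895 m².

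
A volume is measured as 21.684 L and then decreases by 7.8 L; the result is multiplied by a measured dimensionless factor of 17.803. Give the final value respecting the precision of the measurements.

21.684 L − 7.8 L = 13.884 L; the difference is limited to 1 decimal place (3 s.f.).
Carrying full precision, 13.884 × 17.803 = 247.176852 L; 17.803 has 5 s.f., so the result keeps min(3, 5) = 3 s.f.
Rounded to 3 significant figures: 247 L.

247 L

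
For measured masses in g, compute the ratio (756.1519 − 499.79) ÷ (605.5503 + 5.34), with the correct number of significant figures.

0.41965

756.1519 − 499.79 = 256.3619, limited to 2 d.p. → 5 s.f.; 605.5503 + 5.34 = 610.8903, limited to 2 d.p. → 5 s.f.
Carrying full precision, 256.3619 ÷ 610.8903 = 0.419652922955…; keep min(5, 5) = 5 s.f.
Rounded to 5 significant figures: 0.41965.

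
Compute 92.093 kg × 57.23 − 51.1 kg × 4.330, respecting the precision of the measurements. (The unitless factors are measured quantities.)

5049 kg

92.093 × 57.23 = 5270.48239 → 5.270 × 10³ kg (4 s.f., last digit at the 10^0 place).
51.1 × 4.330 = 221.263 → 221 kg (3 s.f., last digit at the 10^0 place).
Difference: 5049.21939 kg; keep the coarser place, 10^0.
Result: 5049 kg.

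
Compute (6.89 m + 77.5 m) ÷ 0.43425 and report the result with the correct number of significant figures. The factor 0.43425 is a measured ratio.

194 m

6.89 m + 77.5 m = 84.39 m; the sum is limited to 1 decimal place (3 s.f.).
Carrying full precision, 84.39 ÷ 0.43425 = 194.335060449… m; 0.43425 has 5 s.f., so the result keeps min(3, 5) = 3 s.f.
Rounded to 3 significant figures: 194 m.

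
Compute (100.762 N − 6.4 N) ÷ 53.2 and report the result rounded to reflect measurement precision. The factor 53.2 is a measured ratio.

100.762 N − 6.4 N = 94.362 N; the difference is limited to 1 decimal place (3 s.f.).
Carrying full precision, 94.362 ÷ 53.2 = 1.77372180451… N; 53.2 has 3 s.f., so the result keeps min(3, 3) = 3 s.f.
Rounded to 3 significant figures: 1.77 N.

1.77 N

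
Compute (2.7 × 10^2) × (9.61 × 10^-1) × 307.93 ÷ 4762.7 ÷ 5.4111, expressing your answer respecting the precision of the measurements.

3.1

(2.7 × 10^2) × (9.61 × 10^-1) × 307.93 ÷ 4762.7 ÷ 5.4111 = 3.10027606495…
Multiplication/division keeps the fewest significant figures: 2.7 × 10^2 → 2 s.f., 9.61 × 10^-1 → 3 s.f., 307.93 → 5 s.f., 4762.7 → 5 s.f., 5.4111 → 5 s.f.; limit is 2.
Rounded to 2 significant figures: 3.1.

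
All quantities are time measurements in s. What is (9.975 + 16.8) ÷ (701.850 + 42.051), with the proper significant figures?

0.0360

9.975 + 16.8 = 26.775, limited to 1 d.p. → 3 s.f.; 701.850 + 42.051 = 743.901, limited to 3 d.p. → 6 s.f.
Carrying full precision, 26.775 ÷ 743.901 = 0.035992692576…; keep min(3, 6) = 3 s.f.
Rounded to 3 significant figures: 0.0360.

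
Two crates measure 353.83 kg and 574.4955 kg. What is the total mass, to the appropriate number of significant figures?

928.33 kg

353.83 kg + 574.4955 kg = 928.3255 kg.
Addition/subtraction keeps the fewest decimal places: 353.83 → 2 decimal places, 574.4955 → 4 decimal places; limit is 2.
Rounded to 2 decimal places: 928.33 kg.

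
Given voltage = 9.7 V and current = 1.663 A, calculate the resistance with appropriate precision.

resistance = 9.7 V ÷ 1.663 A = 5.83283223091… Ω.
9.7 has 2 significant figures; 1.663 has 4.
Division/multiplication keeps the fewest: 2 significant figures.
Rounded: 5.8 Ω.

5.8 Ω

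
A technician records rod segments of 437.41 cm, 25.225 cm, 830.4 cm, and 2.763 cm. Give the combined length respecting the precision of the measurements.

437.41 cm + 25.225 cm + 830.4 cm + 2.763 cm = 1295.798 cm.
Addition/subtraction keeps the fewest decimal places: 437.41 → 2 decimal places, 25.225 → 3 decimal places, 830.4 → 1 decimal place, 2.763 → 3 decimal places; limit is 1.
Rounded to 1 decimal place: 1295.8 cm.

1295.8 cm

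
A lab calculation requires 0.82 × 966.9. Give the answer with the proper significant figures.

7.9 × 10²

0.82 × 966.9 = 792.858
Multiplication/division keeps the fewest significant figures: 0.82 → 2 s.f., 966.9 → 4 s.f.; limit is 2.
Rounded to 2 significant figures: 7.9 × 10².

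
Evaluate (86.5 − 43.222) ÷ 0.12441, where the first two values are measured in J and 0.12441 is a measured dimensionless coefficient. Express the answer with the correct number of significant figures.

86.5 J − 43.222 J = 43.278 J; the difference is limited to 1 decimal place (3 s.f.).
Carrying full precision, 43.278 ÷ 0.12441 = 347.865927176… J; 0.12441 has 5 s.f., so the result keeps min(3, 5) = 3 s.f.
Rounded to 3 significant figures: 348 J.

348 J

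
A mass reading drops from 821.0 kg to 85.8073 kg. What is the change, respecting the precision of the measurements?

7.352 × 10^2 kg

821.0 kg − 85.8073 kg = 735.1927 kg.
Addition/subtraction keeps the fewest decimal places: 821.0 → 1 decimal place, 85.8073 → 4 decimal places; limit is 1.
Rounded to 1 decimal place: 7.352 × 10^2 kg.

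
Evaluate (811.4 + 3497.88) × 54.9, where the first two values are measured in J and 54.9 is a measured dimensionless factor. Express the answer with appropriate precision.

811.4 J + 3497.88 J = 4309.28 J; the sum is limited to 1 decimal place (5 s.f.).
Carrying full precision, 4309.28 × 54.9 = 236579.472 J; 54.9 has 3 s.f., so the result keeps min(5, 3) = 3 s.f.
Rounded to 3 significant figures: 2.37 × 10⁵ J.

2.37 × 10⁵ J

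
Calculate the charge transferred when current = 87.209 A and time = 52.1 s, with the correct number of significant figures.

4.54 × 10^3 C

charge transferred = 87.209 A × 52.1 s = 4543.5889 C.
87.209 has 5 significant figures; 52.1 has 3.
Division/multiplication keeps the fewest: 3 significant figures.
Rounded: 4.54 × 10^3 C.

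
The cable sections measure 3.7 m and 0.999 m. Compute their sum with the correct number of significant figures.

4.7 m

3.7 m + 0.999 m = 4.699 m.
Addition/subtraction keeps the fewest decimal places: 3.7 → 1 decimal place, 0.999 → 3 decimal places; limit is 1.
Rounded to 1 decimal place: 4.7 m.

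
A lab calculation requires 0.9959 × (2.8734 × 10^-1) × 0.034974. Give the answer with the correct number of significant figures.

0.9959 × (2.8734 × 10^-1) × 0.034974 = 0.0100082265004…
Multiplication/division keeps the fewest significant figures: 0.9959 → 4 s.f., 2.8734 × 10^-1 → 5 s.f., 0.034974 → 5 s.f.; limit is 4.
Rounded to 4 significant figures: 0.01001.

0.01001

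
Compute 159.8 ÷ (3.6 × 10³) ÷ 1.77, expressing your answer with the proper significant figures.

2.5 × 10⁻²

159.8 ÷ (3.6 × 10³) ÷ 1.77 = 0.0250784682988…
Multiplication/division keeps the fewest significant figures: 159.8 → 4 s.f., 3.6 × 10³ → 2 s.f., 1.77 → 3 s.f.; limit is 2.
Rounded to 2 significant figures: 2.5 × 10⁻².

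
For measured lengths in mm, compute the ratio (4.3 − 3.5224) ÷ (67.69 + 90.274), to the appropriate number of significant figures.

4.3 − 3.5224 = 0.7776, limited to 1 d.p. → 1 s.f.; 67.69 + 90.274 = 157.964, limited to 2 d.p. → 5 s.f.
Carrying full precision, 0.7776 ÷ 157.964 = 0.00492264060166…; keep min(1, 5) = 1 s.f.
Rounded to 1 significant figure: 0.005.

0.005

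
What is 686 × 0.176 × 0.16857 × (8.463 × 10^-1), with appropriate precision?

686 × 0.176 × 0.16857 × (8.463 × 10^-1) = 17.2242932622…
Multiplication/division keeps the fewest significant figures: 686 → 3 s.f., 0.176 → 3 s.f., 0.16857 → 5 s.f., 8.463 × 10^-1 → 4 s.f.; limit is 3.
Rounded to 3 significant figures: 17.2.

17.2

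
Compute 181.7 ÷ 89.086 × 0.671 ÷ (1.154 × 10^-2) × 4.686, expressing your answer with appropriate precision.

5.56 × 10^2

181.7 ÷ 89.086 × 0.671 ÷ (1.154 × 10^-2) × 4.686 = 555.730795406…
Multiplication/division keeps the fewest significant figures: 181.7 → 4 s.f., 89.086 → 5 s.f., 0.671 → 3 s.f., 1.154 × 10^-2 → 4 s.f., 4.686 → 4 s.f.; limit is 3.
Rounded to 3 significant figures: 5.56 × 10^2.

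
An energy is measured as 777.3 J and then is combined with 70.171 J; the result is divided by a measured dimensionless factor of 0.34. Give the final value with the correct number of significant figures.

777.3 J + 70.171 J = 847.471 J; the sum is limited to 1 decimal place (4 s.f.).
Carrying full precision, 847.471 ÷ 0.34 = 2492.56176471… J; 0.34 has 2 s.f., so the result keeps min(4, 2) = 2 s.f.
Rounded to 2 significant figures: 2.5 × 10³ J.

2.5 × 10³ J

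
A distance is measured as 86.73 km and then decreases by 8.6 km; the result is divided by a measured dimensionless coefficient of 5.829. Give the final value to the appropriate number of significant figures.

86.73 km − 8.6 km = 78.13 km; the difference is limited to 1 decimal place (3 s.f.).
Carrying full precision, 78.13 ÷ 5.829 = 13.4036712987… km; 5.829 has 4 s.f., so the result keeps min(3, 4) = 3 s.f.
Rounded to 3 significant figures: 13.4 km.

13.4 km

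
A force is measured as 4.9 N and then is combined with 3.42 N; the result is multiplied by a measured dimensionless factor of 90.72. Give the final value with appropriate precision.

7.5 × 10² N

4.9 N + 3.42 N = 8.32 N; the sum is limited to 1 decimal place (2 s.f.).
Carrying full precision, 8.32 × 90.72 = 754.7904 N; 90.72 has 4 s.f., so the result keeps min(2, 4) = 2 s.f.
Rounded to 2 significant figures: 7.5 × 10² N.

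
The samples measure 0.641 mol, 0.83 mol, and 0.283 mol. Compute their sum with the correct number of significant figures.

1.75 mol

0.641 mol + 0.83 mol + 0.283 mol = 1.754 mol.
Addition/subtraction keeps the fewest decimal places: 0.641 → 3 decimal places, 0.83 → 2 decimal places, 0.283 → 3 decimal places; limit is 2.
Rounded to 2 decimal places: 1.75 mol.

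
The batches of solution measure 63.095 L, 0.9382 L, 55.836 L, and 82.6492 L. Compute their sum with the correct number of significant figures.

202.518 L

63.095 L + 0.9382 L + 55.836 L + 82.6492 L = 202.5184 L.
Addition/subtraction keeps the fewest decimal places: 63.095 → 3 decimal places, 0.9382 → 4 decimal places, 55.836 → 3 decimal places, 82.6492 → 4 decimal places; limit is 3.
Rounded to 3 decimal places: 202.518 L.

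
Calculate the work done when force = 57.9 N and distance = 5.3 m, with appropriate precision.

work done = 57.9 N × 5.3 m = 306.87 J.
57.9 has 3 significant figures; 5.3 has 2.
Division/multiplication keeps the fewest: 2 significant figures.
Rounded: 3.1 × 10^2 J.

3.1 × 10^2 J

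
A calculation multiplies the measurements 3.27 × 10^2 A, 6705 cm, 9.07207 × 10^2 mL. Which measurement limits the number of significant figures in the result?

3.27 × 10^2 A

3.27 × 10^2 A → 3 s.f.; 6705 cm → 4 s.f.; 9.07207 × 10^2 mL → 6 s.f.
The fewest is 3 significant figures, from 3.27 × 10^2 A.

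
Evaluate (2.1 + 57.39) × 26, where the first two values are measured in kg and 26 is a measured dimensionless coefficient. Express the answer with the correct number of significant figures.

1.5 × 10³ kg

2.1 kg + 57.39 kg = 59.49 kg; the sum is limited to 1 decimal place (3 s.f.).
Carrying full precision, 59.49 × 26 = 1546.74 kg; 26 has 2 s.f., so the result keeps min(3, 2) = 2 s.f.
Rounded to 2 significant figures: 1.5 × 10³ kg.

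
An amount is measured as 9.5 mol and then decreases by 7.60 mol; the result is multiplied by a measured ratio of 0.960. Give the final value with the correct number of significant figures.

9.5 mol − 7.60 mol = 1.90 mol; the difference is limited to 1 decimal place (2 s.f.).
Carrying full precision, 1.90 × 0.960 = 1.824 mol; 0.960 has 3 s.f., so the result keeps min(2, 3) = 2 s.f.
Rounded to 2 significant figures: 1.8 mol.

1.8 mol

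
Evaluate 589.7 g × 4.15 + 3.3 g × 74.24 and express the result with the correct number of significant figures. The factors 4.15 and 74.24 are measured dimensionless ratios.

2.69 × 10^3 g

589.7 × 4.15 = 2447.255 → 2.45 × 10^3 g (3 s.f., last digit at the 10^1 place).
3.3 × 74.24 = 244.992 → 2.4 × 10^2 g (2 s.f., last digit at the 10^1 place).
Sum: 2692.247 g; keep the coarser place, 10^1.
Result: 2.69 × 10^3 g.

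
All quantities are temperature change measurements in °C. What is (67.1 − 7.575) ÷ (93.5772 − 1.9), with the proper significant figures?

0.649

67.1 − 7.575 = 59.525, limited to 1 d.p. → 3 s.f.; 93.5772 − 1.9 = 91.6772, limited to 1 d.p. → 3 s.f.
Carrying full precision, 59.525 ÷ 91.6772 = 0.649289027152…; keep min(3, 3) = 3 s.f.
Rounded to 3 significant figures: 0.649.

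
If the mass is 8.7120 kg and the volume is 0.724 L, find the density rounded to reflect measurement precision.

12.0 kg/L

density = 8.7120 kg ÷ 0.724 L = 12.0331491713… kg/L.
8.7120 has 5 significant figures; 0.724 has 3.
Division/multiplication keeps the fewest: 3 significant figures.
Rounded: 12.0 kg/L.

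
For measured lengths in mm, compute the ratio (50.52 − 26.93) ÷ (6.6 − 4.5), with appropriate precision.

11

50.52 − 26.93 = 23.59, limited to 2 d.p. → 4 s.f.; 6.6 − 4.5 = 2.1, limited to 1 d.p. → 2 s.f.
Carrying full precision, 23.59 ÷ 2.1 = 11.2333333333…; keep min(4, 2) = 2 s.f.
Rounded to 2 significant figures: 11.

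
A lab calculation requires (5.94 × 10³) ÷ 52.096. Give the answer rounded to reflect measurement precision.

(5.94 × 10³) ÷ 52.096 = 114.02027027…
Multiplication/division keeps the fewest significant figures: 5.94 × 10³ → 3 s.f., 52.096 → 5 s.f.; limit is 3.
Rounded to 3 significant figures: 114.

114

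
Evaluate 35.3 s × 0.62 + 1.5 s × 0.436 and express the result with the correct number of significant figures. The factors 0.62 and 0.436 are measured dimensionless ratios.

35.3 × 0.62 = 21.886 → 22 s (2 s.f., last digit at the 10^0 place).
1.5 × 0.436 = 0.654 → 0.65 s (2 s.f., last digit at the 10^-2 place).
Sum: 22.54 s; keep the coarser place, 10^0.
Result: 23 s.

23 s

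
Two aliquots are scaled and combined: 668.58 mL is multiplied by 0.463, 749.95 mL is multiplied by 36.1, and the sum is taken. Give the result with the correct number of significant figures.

668.58 × 0.463 = 309.55254 → 3.10 × 10^2 mL (3 s.f., last digit at the 10^0 place).
749.95 × 36.1 = 27073.195 → 2.71 × 10^4 mL (3 s.f., last digit at the 10^2 place).
Sum: 27382.74754 mL; keep the coarser place, 10^2.
Result: 2.74 × 10^4 mL.

2.74 × 10^4 mL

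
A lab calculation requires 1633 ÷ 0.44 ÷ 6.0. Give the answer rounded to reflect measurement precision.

1633 ÷ 0.44 ÷ 6.0 = 618.560606061…
Multiplication/division keeps the fewest significant figures: 1633 → 4 s.f., 0.44 → 2 s.f., 6.0 → 2 s.f.; limit is 2.
Rounded to 2 significant figures: 6.2 × 10^2.

6.2 × 10^2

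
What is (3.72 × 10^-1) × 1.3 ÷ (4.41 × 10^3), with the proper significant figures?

(3.72 × 10^-1) × 1.3 ÷ (4.41 × 10^3) = 0.000109659863946…
Multiplication/division keeps the fewest significant figures: 3.72 × 10^-1 → 3 s.f., 1.3 → 2 s.f., 4.41 × 10^3 → 3 s.f.; limit is 2.
Rounded to 2 significant figures: 1.1 × 10^-4.

1.1 × 10^-4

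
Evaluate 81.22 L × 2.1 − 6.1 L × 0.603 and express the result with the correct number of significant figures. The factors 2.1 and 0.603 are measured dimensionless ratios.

1.7 × 10^2 L

81.22 × 2.1 = 170.562 → 1.7 × 10^2 L (2 s.f., last digit at the 10^1 place).
6.1 × 0.603 = 3.6783 → 3.7 L (2 s.f., last digit at the 10^-1 place).
Difference: 166.8837 L; keep the coarser place, 10^1.
Result: 1.7 × 10^2 L.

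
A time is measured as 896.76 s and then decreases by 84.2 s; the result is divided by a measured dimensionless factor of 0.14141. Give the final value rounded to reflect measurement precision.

5746 s

896.76 s − 84.2 s = 812.56 s; the difference is limited to 1 decimal place (4 s.f.).
Carrying full precision, 812.56 ÷ 0.14141 = 5746.12827947… s; 0.14141 has 5 s.f., so the result keeps min(4, 5) = 4 s.f.
Rounded to 4 significant figures: 5746 s.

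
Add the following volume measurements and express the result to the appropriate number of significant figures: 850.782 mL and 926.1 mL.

1776.9 mL

850.782 mL + 926.1 mL = 1776.882 mL.
Addition/subtraction keeps the fewest decimal places: 850.782 → 3 decimal places, 926.1 → 1 decimal place; limit is 1.
Rounded to 1 decimal place: 1776.9 mL.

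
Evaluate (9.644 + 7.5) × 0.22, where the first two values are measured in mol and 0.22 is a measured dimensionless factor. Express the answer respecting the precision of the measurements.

3.8 mol

9.644 mol + 7.5 mol = 17.144 mol; the sum is limited to 1 decimal place (3 s.f.).
Carrying full precision, 17.144 × 0.22 = 3.77168 mol; 0.22 has 2 s.f., so the result keeps min(3, 2) = 2 s.f.
Rounded to 2 significant figures: 3.8 mol.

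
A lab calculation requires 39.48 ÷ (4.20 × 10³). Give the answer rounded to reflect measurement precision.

0.00940

39.48 ÷ (4.20 × 10³) = 0.0094
Multiplication/division keeps the fewest significant figures: 39.48 → 4 s.f., 4.20 × 10³ → 3 s.f.; limit is 3.
Rounded to 3 significant figures: 0.00940.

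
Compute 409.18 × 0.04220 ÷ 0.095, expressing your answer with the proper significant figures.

409.18 × 0.04220 ÷ 0.095 = 181.762063158…
Multiplication/division keeps the fewest significant figures: 409.18 → 5 s.f., 0.04220 → 4 s.f., 0.095 → 2 s.f.; limit is 2.
Rounded to 2 significant figures: 1.8 × 10^2.

1.8 × 10^2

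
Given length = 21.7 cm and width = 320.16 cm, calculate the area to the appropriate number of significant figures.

area = 21.7 cm × 320.16 cm = 6947.472 cm².
21.7 has 3 significant figures; 320.16 has 5.
Division/multiplication keeps the fewest: 3 significant figures.
Rounded: 6.95 × 10^3 cm².

6.95 × 10^3 cm²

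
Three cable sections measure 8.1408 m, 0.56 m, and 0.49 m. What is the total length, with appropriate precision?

9.19 m

8.1408 m + 0.56 m + 0.49 m = 9.1908 m.
Addition/subtraction keeps the fewest decimal places: 8.1408 → 4 decimal places, 0.56 → 2 decimal places, 0.49 → 2 decimal places; limit is 2.
Rounded to 2 decimal places: 9.19 m.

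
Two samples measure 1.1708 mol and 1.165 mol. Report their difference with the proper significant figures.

1.1708 mol − 1.165 mol = 0.0058 mol.
Addition/subtraction keeps the fewest decimal places: 1.1708 → 4 decimal places, 1.165 → 3 decimal places; limit is 3.
Rounded to 3 decimal places: 0.006 mol.

0.006 mol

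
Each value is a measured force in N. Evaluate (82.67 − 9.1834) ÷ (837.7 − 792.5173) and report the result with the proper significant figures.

82.67 − 9.1834 = 73.4866, limited to 2 d.p. → 4 s.f.; 837.7 − 792.5173 = 45.1827, limited to 1 d.p. → 3 s.f.
Carrying full precision, 73.4866 ÷ 45.1827 = 1.62643224066…; keep min(4, 3) = 3 s.f.
Rounded to 3 significant figures: 1.63.

1.63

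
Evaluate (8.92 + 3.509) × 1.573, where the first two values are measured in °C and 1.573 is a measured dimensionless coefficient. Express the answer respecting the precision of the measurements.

19.55 °C

8.92 °C + 3.509 °C = 12.429 °C; the sum is limited to 2 decimal places (4 s.f.).
Carrying full precision, 12.429 × 1.573 = 19.550817 °C; 1.573 has 4 s.f., so the result keeps min(4, 4) = 4 s.f.
Rounded to 4 significant figures: 19.55 °C.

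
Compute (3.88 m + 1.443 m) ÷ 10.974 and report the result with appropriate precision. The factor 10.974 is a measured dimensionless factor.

0.485 m

3.88 m + 1.443 m = 5.323 m; the sum is limited to 2 decimal places (3 s.f.).
Carrying full precision, 5.323 ÷ 10.974 = 0.48505558593… m; 10.974 has 5 s.f., so the result keeps min(3, 5) = 3 s.f.
Rounded to 3 significant figures: 0.485 m.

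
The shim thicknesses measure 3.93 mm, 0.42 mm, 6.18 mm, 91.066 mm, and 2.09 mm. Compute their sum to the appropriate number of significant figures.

3.93 mm + 0.42 mm + 6.18 mm + 91.066 mm + 2.09 mm = 103.686 mm.
Addition/subtraction keeps the fewest decimal places: 3.93 → 2 decimal places, 0.42 → 2 decimal places, 6.18 → 2 decimal places, 91.066 → 3 decimal places, 2.09 → 2 decimal places; limit is 2.
Rounded to 2 decimal places: 103.69 mm.

103.69 mm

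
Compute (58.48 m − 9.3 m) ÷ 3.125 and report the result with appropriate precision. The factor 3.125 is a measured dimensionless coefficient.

58.48 m − 9.3 m = 49.18 m; the difference is limited to 1 decimal place (3 s.f.).
Carrying full precision, 49.18 ÷ 3.125 = 15.7376 m; 3.125 has 4 s.f., so the result keeps min(3, 4) = 3 s.f.
Rounded to 3 significant figures: 15.7 m.

15.7 m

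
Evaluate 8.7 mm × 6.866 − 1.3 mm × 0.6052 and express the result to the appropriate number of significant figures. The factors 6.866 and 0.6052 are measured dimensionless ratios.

59 mm

8.7 × 6.866 = 59.7342 → 60. mm (2 s.f., last digit at the 10^0 place).
1.3 × 0.6052 = 0.78676 → 0.79 mm (2 s.f., last digit at the 10^-2 place).
Difference: 58.94744 mm; keep the coarser place, 10^0.
Result: 59 mm.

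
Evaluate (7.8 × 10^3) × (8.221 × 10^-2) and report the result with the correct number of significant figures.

6.4 × 10^2

(7.8 × 10^3) × (8.221 × 10^-2) = 641.238
Multiplication/division keeps the fewest significant figures: 7.8 × 10^3 → 2 s.f., 8.221 × 10^-2 → 4 s.f.; limit is 2.
Rounded to 2 significant figures: 6.4 × 10^2.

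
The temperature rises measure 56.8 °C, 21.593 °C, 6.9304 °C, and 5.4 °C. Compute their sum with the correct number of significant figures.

56.8 °C + 21.593 °C + 6.9304 °C + 5.4 °C = 90.7234 °C.
Addition/subtraction keeps the fewest decimal places: 56.8 → 1 decimal place, 21.593 → 3 decimal places, 6.9304 → 4 decimal places, 5.4 → 1 decimal place; limit is 1.
Rounded to 1 decimal place: 90.7 °C.

90.7 °C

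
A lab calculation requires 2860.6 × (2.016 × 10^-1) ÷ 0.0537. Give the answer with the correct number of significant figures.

1.07 × 10^4

2860.6 × (2.016 × 10^-1) ÷ 0.0537 = 10739.2357542…
Multiplication/division keeps the fewest significant figures: 2860.6 → 5 s.f., 2.016 × 10^-1 → 4 s.f., 0.0537 → 3 s.f.; limit is 3.
Rounded to 3 significant figures: 1.07 × 10^4.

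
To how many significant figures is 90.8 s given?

3

90.8: zeros between nonzero digits are significant.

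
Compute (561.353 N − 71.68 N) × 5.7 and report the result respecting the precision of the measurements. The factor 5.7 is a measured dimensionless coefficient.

2.8 × 10³ N

561.353 N − 71.68 N = 489.673 N; the difference is limited to 2 decimal places (5 s.f.).
Carrying full precision, 489.673 × 5.7 = 2791.1361 N; 5.7 has 2 s.f., so the result keeps min(5, 2) = 2 s.f.
Rounded to 2 significant figures: 2.8 × 10³ N.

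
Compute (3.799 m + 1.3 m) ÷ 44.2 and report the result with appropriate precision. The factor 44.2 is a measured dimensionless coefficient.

0.12 m

3.799 m + 1.3 m = 5.099 m; the sum is limited to 1 decimal place (2 s.f.).
Carrying full precision, 5.099 ÷ 44.2 = 0.11536199095… m; 44.2 has 3 s.f., so the result keeps min(2, 3) = 2 s.f.
Rounded to 2 significant figures: 0.12 m.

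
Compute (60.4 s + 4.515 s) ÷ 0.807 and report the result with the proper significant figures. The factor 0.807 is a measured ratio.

80.4 s

60.4 s + 4.515 s = 64.915 s; the sum is limited to 1 decimal place (3 s.f.).
Carrying full precision, 64.915 ÷ 0.807 = 80.4399008674… s; 0.807 has 3 s.f., so the result keeps min(3, 3) = 3 s.f.
Rounded to 3 significant figures: 80.4 s.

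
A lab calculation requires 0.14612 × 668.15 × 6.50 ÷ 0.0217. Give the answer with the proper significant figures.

0.14612 × 668.15 × 6.50 ÷ 0.0217 = 29244.0325806…
Multiplication/division keeps the fewest significant figures: 0.14612 → 5 s.f., 668.15 → 5 s.f., 6.50 → 3 s.f., 0.0217 → 3 s.f.; limit is 3.
Rounded to 3 significant figures: 2.92 × 10^4.

2.92 × 10^4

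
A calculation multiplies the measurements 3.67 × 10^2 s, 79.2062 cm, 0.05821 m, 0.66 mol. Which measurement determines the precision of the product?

3.67 × 10^2 s → 3 s.f.; 79.2062 cm → 6 s.f.; 0.05821 m → 4 s.f.; 0.66 mol → 2 s.f.
The fewest is 2 significant figures, from 0.66 mol.

0.66 mol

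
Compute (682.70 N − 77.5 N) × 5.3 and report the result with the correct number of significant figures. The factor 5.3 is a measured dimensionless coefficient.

3.2 × 10³ N

682.70 N − 77.5 N = 605.20 N; the difference is limited to 1 decimal place (4 s.f.).
Carrying full precision, 605.20 × 5.3 = 3207.56 N; 5.3 has 2 s.f., so the result keeps min(4, 2) = 2 s.f.
Rounded to 2 significant figures: 3.2 × 10³ N.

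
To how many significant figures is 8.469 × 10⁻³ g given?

4

8.469 × 10⁻³: in scientific notation every digit of the coefficient is significant.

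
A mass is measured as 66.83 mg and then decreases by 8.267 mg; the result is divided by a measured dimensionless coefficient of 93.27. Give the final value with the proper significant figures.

66.83 mg − 8.267 mg = 58.563 mg; the difference is limited to 2 decimal places (4 s.f.).
Carrying full precision, 58.563 ÷ 93.27 = 0.627886780315… mg; 93.27 has 4 s.f., so the result keeps min(4, 4) = 4 s.f.
Rounded to 4 significant figures: 0.6279 mg.

0.6279 mg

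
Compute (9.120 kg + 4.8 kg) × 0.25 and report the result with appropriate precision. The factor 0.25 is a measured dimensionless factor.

3.5 kg

9.120 kg + 4.8 kg = 13.920 kg; the sum is limited to 1 decimal place (3 s.f.).
Carrying full precision, 13.920 × 0.25 = 3.48 kg; 0.25 has 2 s.f., so the result keeps min(3, 2) = 2 s.f.
Rounded to 2 significant figures: 3.5 kg.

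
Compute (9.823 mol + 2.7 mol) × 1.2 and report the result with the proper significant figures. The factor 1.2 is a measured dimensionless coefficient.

9.823 mol + 2.7 mol = 12.523 mol; the sum is limited to 1 decimal place (3 s.f.).
Carrying full precision, 12.523 × 1.2 = 15.0276 mol; 1.2 has 2 s.f., so the result keeps min(3, 2) = 2 s.f.
Rounded to 2 significant figures: 15 mol.

15 mol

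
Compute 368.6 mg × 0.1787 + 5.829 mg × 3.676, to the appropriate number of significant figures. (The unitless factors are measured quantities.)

368.6 × 0.1787 = 65.86882 → 65.87 mg (4 s.f., last digit at the 10^-2 place).
5.829 × 3.676 = 21.427404 → 21.43 mg (4 s.f., last digit at the 10^-2 place).
Sum: 87.296224 mg; keep the coarser place, 10^-2.
Result: 87.30 mg.

87.30 mg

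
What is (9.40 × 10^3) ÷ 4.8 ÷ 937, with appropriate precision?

2.1

(9.40 × 10^3) ÷ 4.8 ÷ 937 = 2.09000355745…
Multiplication/division keeps the fewest significant figures: 9.40 × 10^3 → 3 s.f., 4.8 → 2 s.f., 937 → 3 s.f.; limit is 2.
Rounded to 2 significant figures: 2.1.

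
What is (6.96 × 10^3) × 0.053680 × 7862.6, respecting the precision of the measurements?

(6.96 × 10^3) × 0.053680 × 7862.6 = 2937568.00128
Multiplication/division keeps the fewest significant figures: 6.96 × 10^3 → 3 s.f., 0.053680 → 5 s.f., 7862.6 → 5 s.f.; limit is 3.
Rounded to 3 significant figures: 2.94 × 10^6.

2.94 × 10^6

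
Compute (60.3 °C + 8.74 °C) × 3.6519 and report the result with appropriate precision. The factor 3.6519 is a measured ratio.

252 °C

60.3 °C + 8.74 °C = 69.04 °C; the sum is limited to 1 decimal place (3 s.f.).
Carrying full precision, 69.04 × 3.6519 = 252.127176 °C; 3.6519 has 5 s.f., so the result keeps min(3, 5) = 3 s.f.
Rounded to 3 significant figures: 252 °C.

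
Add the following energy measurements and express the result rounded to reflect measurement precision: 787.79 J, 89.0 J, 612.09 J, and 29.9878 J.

787.79 J + 89.0 J + 612.09 J + 29.9878 J = 1518.8678 J.
Addition/subtraction keeps the fewest decimal places: 787.79 → 2 decimal places, 89.0 → 1 decimal place, 612.09 → 2 decimal places, 29.9878 → 4 decimal places; limit is 1.
Rounded to 1 decimal place: 1518.9 J.

1518.9 J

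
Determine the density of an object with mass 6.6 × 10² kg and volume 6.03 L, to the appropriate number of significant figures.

density = 6.6 × 10² kg ÷ 6.03 L = 109.452736318… kg/L.
6.6 × 10² has 2 significant figures; 6.03 has 3.
Division/multiplication keeps the fewest: 2 significant figures.
Rounded: 1.1 × 10² kg/L.

1.1 × 10² kg/L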